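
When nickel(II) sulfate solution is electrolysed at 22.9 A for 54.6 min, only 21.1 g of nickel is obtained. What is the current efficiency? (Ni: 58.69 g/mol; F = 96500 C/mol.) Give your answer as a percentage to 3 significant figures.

92.5%

Q = 22.9 × 3276 = 75020 C
n(e⁻) = 75020 / 96500 = 0.7774 mol
Ni²⁺ + 2e⁻ → Ni, so theoretical n(Ni) = 0.3887 mol → 22.81 g
Efficiency = 21.1 / 22.81 = 0.9250 = 92.5%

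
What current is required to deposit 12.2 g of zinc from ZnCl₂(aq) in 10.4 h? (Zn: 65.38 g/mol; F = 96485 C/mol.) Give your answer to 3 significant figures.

n(Zn) = 12.2 / 65.38 = 0.1866 mol
Zn²⁺ + 2e⁻ → Zn, so n(e⁻) = 2 × 0.1866 = 0.3732 mol
Q = 0.3732 × 96485 = 36010 C
I = Q / t = 36010 / 37440 s = 0.962 A

0.962 A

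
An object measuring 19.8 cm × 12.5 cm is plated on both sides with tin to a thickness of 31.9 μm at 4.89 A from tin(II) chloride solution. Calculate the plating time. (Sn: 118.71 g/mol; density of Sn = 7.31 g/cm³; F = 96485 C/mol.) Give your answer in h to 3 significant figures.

1.07 h

Plated area = 2 × 19.8 × 12.5 = 495.0 cm²
Volume = 495.0 × 31.9×10⁻⁴ cm = 1.579 cm³
m(Sn) = 1.579 × 7.31 = 11.54 g
n(Sn) = 11.54 / 118.71 = 0.09721 mol; n(e⁻) = 2 × 0.09721 = 0.1944 mol
Q = 0.1944 × 96485 = 18760 C
t = 18760 / 4.89 = 3836 s = 1.07 h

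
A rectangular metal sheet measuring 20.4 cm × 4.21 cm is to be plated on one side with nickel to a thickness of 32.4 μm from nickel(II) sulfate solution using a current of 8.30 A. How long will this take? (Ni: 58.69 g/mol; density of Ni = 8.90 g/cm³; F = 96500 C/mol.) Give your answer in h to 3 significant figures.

Plated area = 20.4 × 4.21 = 85.88 cm²
Volume = 85.88 × 32.4×10⁻⁴ cm = 0.2783 cm³
m(Ni) = 0.2783 × 8.90 = 2.477 g
n(Ni) = 2.477 / 58.69 = 0.04220 mol; n(e⁻) = 2 × 0.04220 = 0.08440 mol
Q = 0.08440 × 96500 = 8145 C
t = 8145 / 8.30 = 981.3 s = 0.273 h

0.273 h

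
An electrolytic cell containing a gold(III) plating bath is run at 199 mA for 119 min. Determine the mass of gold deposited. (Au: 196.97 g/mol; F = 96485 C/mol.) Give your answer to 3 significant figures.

Q = 0.199 A × 7140 s = 1421 C
n(e⁻) = Q/F = 1421/96485 = 0.01473 mol
Au³⁺ + 3e⁻ → Au, so n(Au) = 0.01473 / 3 = 0.004910 mol
m = 0.004910 × 196.97 = 0.967 g

0.967 g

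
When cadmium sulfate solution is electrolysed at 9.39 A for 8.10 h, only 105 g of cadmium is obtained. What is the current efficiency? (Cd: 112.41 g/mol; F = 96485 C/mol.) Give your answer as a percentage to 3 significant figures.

Q = 9.39 × 29160 = 2.738×10^5 C
n(e⁻) = 2.738×10^5 / 96485 = 2.838 mol
Cd²⁺ + 2e⁻ → Cd, so theoretical n(Cd) = 1.419 mol → 159.5 g
Efficiency = 105 / 159.5 = 0.6583 = 65.8%

65.8%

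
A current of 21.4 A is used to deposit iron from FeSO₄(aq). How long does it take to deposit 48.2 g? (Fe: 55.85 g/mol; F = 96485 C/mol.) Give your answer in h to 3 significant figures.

2.16 h

n(Fe) = 48.2 / 55.85 = 0.8630 mol
Fe²⁺ + 2e⁻ → Fe, so n(e⁻) = 2 × 0.8630 = 1.726 mol
Q = 1.726 × 96485 = 1.665×10^5 C
t = Q / I = 1.665×10^5 / 21.4 = 7780 s = 2.16 h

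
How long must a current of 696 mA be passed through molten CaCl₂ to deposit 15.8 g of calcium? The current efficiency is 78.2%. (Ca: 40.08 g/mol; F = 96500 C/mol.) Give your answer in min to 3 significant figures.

2330 min

n(Ca) = 15.8 / 40.08 = 0.3942 mol
Ca²⁺ + 2e⁻ → Ca, so n(e⁻) = 2 × 0.3942 = 0.7884 mol
Q = 0.7884 × 96500 / 0.782 = 97290 C
t = Q / I = 97290 / 0.696 = 1.398×10^5 s = 2330 min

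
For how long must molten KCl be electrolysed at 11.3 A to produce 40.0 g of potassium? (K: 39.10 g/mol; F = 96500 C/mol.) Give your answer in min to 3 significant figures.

n(K) = 40.0 / 39.10 = 1.023 mol
K⁺ + e⁻ → K, so n(e⁻) = 1.023 mol
Q = 1.023 × 96500 = 98720 C
t = Q / I = 98720 / 11.3 = 8736 s = 146 min

146 min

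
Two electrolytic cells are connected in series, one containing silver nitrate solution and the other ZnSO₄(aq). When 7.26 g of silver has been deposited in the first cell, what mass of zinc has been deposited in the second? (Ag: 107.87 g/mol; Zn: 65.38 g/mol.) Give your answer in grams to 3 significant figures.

2.20 g

n(Ag) = 7.26 / 107.87 = 0.06730 mol
Ag⁺ + e⁻ → Ag, so n(e⁻) = 0.06730 mol
In series, the same 0.06730 mol of electrons flows through the second cell.
Zn²⁺ + 2e⁻ → Zn, so n(Zn) = 0.06730 / 2 = 0.03365 mol
m(Zn) = 0.03365 × 65.38 = 2.20 g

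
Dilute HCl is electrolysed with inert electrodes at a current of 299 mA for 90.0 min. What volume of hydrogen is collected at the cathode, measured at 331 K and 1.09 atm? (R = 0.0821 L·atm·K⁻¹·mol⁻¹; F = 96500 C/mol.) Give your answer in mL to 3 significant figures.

209 mL

Q = It = 0.299 × 5400 = 1615 C
n(e⁻) = 1615 / 96500 = 0.01674 mol
2H⁺ + 2e⁻ → H₂, so n(H₂) = 0.01674 / 2 = 0.008370 mol
V = nRT/P = 0.008370 × 0.0821 × 331 / 1.09 = 0.2087 L
= 209 mL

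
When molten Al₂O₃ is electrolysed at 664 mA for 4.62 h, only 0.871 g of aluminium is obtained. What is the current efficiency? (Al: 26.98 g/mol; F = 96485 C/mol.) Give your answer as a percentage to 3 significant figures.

84.6%

Q = 0.664 × 16632 = 11040 C
n(e⁻) = 11040 / 96485 = 0.1144 mol
Al³⁺ + 3e⁻ → Al, so theoretical n(Al) = 0.03813 mol → 1.029 g
Efficiency = 0.871 / 1.029 = 0.8465 = 84.6%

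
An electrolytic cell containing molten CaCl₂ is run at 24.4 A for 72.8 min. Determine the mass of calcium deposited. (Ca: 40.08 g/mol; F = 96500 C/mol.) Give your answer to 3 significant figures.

Q = It = 24.4 × 4368 = 1.066×10^5 C
n(e⁻) = 1.066×10^5 / 96500 = 1.105 mol
Ca²⁺ + 2e⁻ → Ca, so n(Ca) = 1.105 / 2 = 0.5525 mol
m = 0.5525 × 40.08 = 22.1 g

22.1 g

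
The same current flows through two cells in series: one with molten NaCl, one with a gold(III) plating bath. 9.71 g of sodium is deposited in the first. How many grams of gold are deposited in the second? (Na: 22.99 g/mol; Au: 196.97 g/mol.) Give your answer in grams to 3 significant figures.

n(Na) = 9.71 / 22.99 = 0.4224 mol
Na⁺ + e⁻ → Na, so n(e⁻) = 0.4224 mol
Same current for the same time ⇒ same n(e⁻) = 0.4224 mol in both cells.
Au³⁺ + 3e⁻ → Au, so n(Au) = 0.4224 / 3 = 0.1408 mol
m(Au) = 0.1408 × 196.97 = 27.7 g

27.7 g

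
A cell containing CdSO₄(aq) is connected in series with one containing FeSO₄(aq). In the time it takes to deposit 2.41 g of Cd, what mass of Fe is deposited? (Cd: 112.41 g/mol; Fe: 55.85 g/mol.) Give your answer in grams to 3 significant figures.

n(Cd) = 2.41 / 112.41 = 0.02144 mol
Cd²⁺ + 2e⁻ → Cd, so n(e⁻) = 2 × 0.02144 = 0.04288 mol
Same current for the same time ⇒ same n(e⁻) = 0.04288 mol in both cells.
Fe²⁺ + 2e⁻ → Fe, so n(Fe) = 0.04288 / 2 = 0.02144 mol
m(Fe) = 0.02144 × 55.85 = 1.20 g

1.20 g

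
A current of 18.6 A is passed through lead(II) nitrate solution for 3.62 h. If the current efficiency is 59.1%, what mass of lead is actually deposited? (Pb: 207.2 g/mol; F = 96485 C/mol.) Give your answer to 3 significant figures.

154 g

Q = 18.6 × 13032 = 2.424×10^5 C
n(e⁻) = 2.424×10^5 / 96485 = 2.512 mol
Pb²⁺ + 2e⁻ → Pb, so theoretical m(Pb) = 1.256 × 207.2 = 260.2 g
Actual mass = 59.1% × 260.2 = 154 g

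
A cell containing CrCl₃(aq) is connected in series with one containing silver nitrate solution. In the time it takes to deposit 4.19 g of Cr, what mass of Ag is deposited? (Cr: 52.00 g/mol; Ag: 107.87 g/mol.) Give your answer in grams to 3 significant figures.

26.1 g

n(Cr) = 4.19 / 52.00 = 0.08058 mol
Cr³⁺ + 3e⁻ → Cr, so n(e⁻) = 3 × 0.08058 = 0.2417 mol
In series, the same 0.2417 mol of electrons flows through the second cell.
Ag⁺ + e⁻ → Ag, so n(Ag) = 0.2417 mol
m(Ag) = 0.2417 × 107.87 = 26.1 g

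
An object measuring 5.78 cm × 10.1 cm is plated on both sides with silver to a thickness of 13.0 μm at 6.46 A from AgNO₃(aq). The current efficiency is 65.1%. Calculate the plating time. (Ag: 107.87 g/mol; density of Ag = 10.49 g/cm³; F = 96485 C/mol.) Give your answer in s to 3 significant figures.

339 s

Plated area = 2 × 5.78 × 10.1 = 116.8 cm²
Volume = 116.8 × 13.0×10⁻⁴ cm = 0.1518 cm³
m(Ag) = 0.1518 × 10.49 = 1.592 g
n(Ag) = 1.592 / 107.87 = 0.01476 mol; n(e⁻) = 0.01476 mol
Q = 0.01476 × 96485 / 0.651 = 2188 C
t = 2188 / 6.46 = 338.7 s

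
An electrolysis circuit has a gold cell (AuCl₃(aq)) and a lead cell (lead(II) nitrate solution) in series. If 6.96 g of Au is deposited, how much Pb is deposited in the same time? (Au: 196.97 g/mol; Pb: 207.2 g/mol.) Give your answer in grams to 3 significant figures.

11.0 g

n(Au) = 6.96 / 196.97 = 0.03534 mol
Au³⁺ + 3e⁻ → Au, so n(e⁻) = 3 × 0.03534 = 0.1060 mol
The cells are in series, so the same charge (and hence the same n(e⁻) = 0.1060 mol) passes through both.
Pb²⁺ + 2e⁻ → Pb, so n(Pb) = 0.1060 / 2 = 0.05300 mol
m(Pb) = 0.05300 × 207.2 = 11.0 g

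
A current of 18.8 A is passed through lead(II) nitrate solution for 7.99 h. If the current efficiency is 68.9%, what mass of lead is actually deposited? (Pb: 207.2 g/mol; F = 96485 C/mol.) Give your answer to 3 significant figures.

Q = 18.8 × 28764 = 5.408×10^5 C
n(e⁻) = 5.408×10^5 / 96485 = 5.605 mol
Pb²⁺ + 2e⁻ → Pb, so theoretical m(Pb) = 2.803 × 207.2 = 580.8 g
Actual mass = 68.9% × 580.8 = 400 g

400 g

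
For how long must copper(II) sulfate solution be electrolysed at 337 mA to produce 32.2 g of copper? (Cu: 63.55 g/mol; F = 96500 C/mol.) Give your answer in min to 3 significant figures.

4840 min

n(Cu) = 32.2 / 63.55 = 0.5067 mol
Cu²⁺ + 2e⁻ → Cu, so n(e⁻) = 2 × 0.5067 = 1.013 mol
Q = 1.013 × 96500 = 97750 C
t = Q / I = 97750 / 0.337 = 2.901×10^5 s = 4840 min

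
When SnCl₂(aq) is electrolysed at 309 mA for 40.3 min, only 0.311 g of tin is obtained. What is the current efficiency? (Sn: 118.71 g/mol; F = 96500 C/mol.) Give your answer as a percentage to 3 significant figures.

67.7%

Q = 0.309 × 2418 = 747.2 C
n(e⁻) = 747.2 / 96500 = 0.007743 mol
Sn²⁺ + 2e⁻ → Sn, so theoretical n(Sn) = 0.003872 mol → 0.4596 g
Efficiency = 0.311 / 0.4596 = 0.6767 = 67.7%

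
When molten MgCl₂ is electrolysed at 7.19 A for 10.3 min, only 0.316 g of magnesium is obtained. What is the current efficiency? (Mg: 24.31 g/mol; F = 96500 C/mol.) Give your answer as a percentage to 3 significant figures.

Q = 7.19 × 618 = 4443 C
n(e⁻) = 4443 / 96500 = 0.04604 mol
Mg²⁺ + 2e⁻ → Mg, so theoretical n(Mg) = 0.02302 mol → 0.5596 g
Efficiency = 0.316 / 0.5596 = 0.5647 = 56.5%

56.5%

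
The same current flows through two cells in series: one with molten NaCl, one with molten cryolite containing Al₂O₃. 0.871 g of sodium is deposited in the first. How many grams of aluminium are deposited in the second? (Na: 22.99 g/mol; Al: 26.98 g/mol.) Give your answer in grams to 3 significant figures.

0.341 g

n(Na) = 0.871 / 22.99 = 0.03789 mol
Na⁺ + e⁻ → Na, so n(e⁻) = 0.03789 mol
The cells are in series, so the same charge (and hence the same n(e⁻) = 0.03789 mol) passes through both.
Al³⁺ + 3e⁻ → Al, so n(Al) = 0.03789 / 3 = 0.01263 mol
m(Al) = 0.01263 × 26.98 = 0.341 g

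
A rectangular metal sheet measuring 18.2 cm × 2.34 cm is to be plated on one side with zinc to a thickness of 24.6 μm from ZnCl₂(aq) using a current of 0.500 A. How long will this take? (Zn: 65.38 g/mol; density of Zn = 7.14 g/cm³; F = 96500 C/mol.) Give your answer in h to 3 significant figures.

1.23 h

Plated area = 18.2 × 2.34 = 42.59 cm²
Volume = 42.59 × 24.6×10⁻⁴ cm = 0.1048 cm³
m(Zn) = 0.1048 × 7.14 = 0.7483 g
n(Zn) = 0.7483 / 65.38 = 0.01145 mol; n(e⁻) = 2 × 0.01145 = 0.02290 mol
Q = 0.02290 × 96500 = 2210 C
t = 2210 / 0.500 = 4420 s = 1.23 h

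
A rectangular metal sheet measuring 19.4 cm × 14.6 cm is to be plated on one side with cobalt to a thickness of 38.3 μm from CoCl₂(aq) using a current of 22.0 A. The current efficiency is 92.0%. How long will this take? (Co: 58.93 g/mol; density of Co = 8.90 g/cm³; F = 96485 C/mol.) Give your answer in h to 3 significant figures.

0.434 h

Plated area = 19.4 × 14.6 = 283.2 cm²
Volume = 283.2 × 38.3×10⁻⁴ cm = 1.085 cm³
m(Co) = 1.085 × 8.90 = 9.657 g
n(Co) = 9.657 / 58.93 = 0.1639 mol; n(e⁻) = 2 × 0.1639 = 0.3278 mol
Q = 0.3278 × 96485 / 0.920 = 34380 C
t = 34380 / 22.0 = 1563 s = 0.434 h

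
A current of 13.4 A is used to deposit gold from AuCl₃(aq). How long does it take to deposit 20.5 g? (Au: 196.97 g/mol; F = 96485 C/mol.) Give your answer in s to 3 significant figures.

n(Au) = 20.5 / 196.97 = 0.1041 mol
Au³⁺ + 3e⁻ → Au, so n(e⁻) = 3 × 0.1041 = 0.3123 mol
Q = 0.3123 × 96485 = 30130 C
t = Q / I = 30130 / 13.4 = 2249 s

2250 s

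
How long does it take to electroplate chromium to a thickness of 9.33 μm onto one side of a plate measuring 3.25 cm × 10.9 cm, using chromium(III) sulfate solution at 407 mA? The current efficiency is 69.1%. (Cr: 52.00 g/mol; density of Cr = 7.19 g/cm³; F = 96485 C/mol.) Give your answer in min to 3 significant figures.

78.4 min

Plated area = 3.25 × 10.9 = 35.43 cm²
Volume = 35.43 × 9.33×10⁻⁴ cm = 0.03306 cm³
m(Cr) = 0.03306 × 7.19 = 0.2377 g
n(Cr) = 0.2377 / 52.00 = 0.004571 mol; n(e⁻) = 3 × 0.004571 = 0.01371 mol
Q = 0.01371 × 96485 / 0.691 = 1914 C
t = 1914 / 0.407 = 4703 s = 78.4 min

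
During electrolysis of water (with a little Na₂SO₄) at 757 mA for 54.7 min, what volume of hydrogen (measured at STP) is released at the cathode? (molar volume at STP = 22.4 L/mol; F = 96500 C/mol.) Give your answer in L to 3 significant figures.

Q = It = 0.757 × 3282 = 2484 C
n(e⁻) = 2484 / 96500 = 0.02574 mol
2H⁺ + 2e⁻ → H₂, so n(H₂) = 0.02574 / 2 = 0.01287 mol
V = 0.01287 × 22.4 = 0.2883 L

0.288 L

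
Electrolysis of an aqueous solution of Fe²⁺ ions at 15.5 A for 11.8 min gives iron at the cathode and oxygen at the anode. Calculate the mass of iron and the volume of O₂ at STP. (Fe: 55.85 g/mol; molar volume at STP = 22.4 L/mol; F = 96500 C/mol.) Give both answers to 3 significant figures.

3.18 g Fe; 0.637 L O₂

Q = 15.5 × 708 = 10970 C; n(e⁻) = 10970 / 96500 = 0.1137 mol
Cathode: Fe²⁺ + 2e⁻ → Fe → n(Fe) = 0.1137/2 = 0.05685 mol → 3.18 g
Anode: 2H₂O → O₂ + 4H⁺ + 4e⁻ → n(O₂) = 0.1137/4 = 0.02843 mol → 0.637 L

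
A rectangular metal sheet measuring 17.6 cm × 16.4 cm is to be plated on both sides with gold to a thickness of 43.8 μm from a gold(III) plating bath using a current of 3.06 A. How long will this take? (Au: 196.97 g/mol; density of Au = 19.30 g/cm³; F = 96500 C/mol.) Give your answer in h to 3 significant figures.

Plated area = 2 × 17.6 × 16.4 = 577.3 cm²
Volume = 577.3 × 43.8×10⁻⁴ cm = 2.529 cm³
m(Au) = 2.529 × 19.30 = 48.81 g
n(Au) = 48.81 / 196.97 = 0.2478 mol; n(e⁻) = 3 × 0.2478 = 0.7434 mol
Q = 0.7434 × 96500 = 71740 C
t = 71740 / 3.06 = 23440 s = 6.51 h

6.51 h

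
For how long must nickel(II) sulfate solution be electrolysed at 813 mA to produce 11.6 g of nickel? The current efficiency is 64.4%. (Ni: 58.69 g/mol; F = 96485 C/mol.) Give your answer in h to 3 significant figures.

20.2 h

n(Ni) = 11.6 / 58.69 = 0.1976 mol
Ni²⁺ + 2e⁻ → Ni, so n(e⁻) = 2 × 0.1976 = 0.3952 mol
Q = 0.3952 × 96485 / 0.644 = 59210 C
t = Q / I = 59210 / 0.813 = 72830 s = 20.2 h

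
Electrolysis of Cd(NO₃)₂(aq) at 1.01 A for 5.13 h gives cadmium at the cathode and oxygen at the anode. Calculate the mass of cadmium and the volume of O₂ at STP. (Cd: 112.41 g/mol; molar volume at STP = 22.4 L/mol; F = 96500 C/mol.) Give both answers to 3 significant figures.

10.9 g Cd; 1.08 L O₂

Q = 1.01 × 18468 = 18650 C; n(e⁻) = 18650 / 96500 = 0.1933 mol
Cathode: Cd²⁺ + 2e⁻ → Cd → n(Cd) = 0.1933/2 = 0.09665 mol → 10.9 g
Anode: 2H₂O → O₂ + 4H⁺ + 4e⁻ → n(O₂) = 0.1933/4 = 0.04833 mol → 1.08 L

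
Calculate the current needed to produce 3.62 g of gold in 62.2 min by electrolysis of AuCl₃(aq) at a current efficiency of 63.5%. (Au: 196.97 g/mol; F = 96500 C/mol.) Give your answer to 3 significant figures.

n(Au) = 3.62 / 196.97 = 0.01838 mol
Au³⁺ + 3e⁻ → Au, so n(e⁻) = 3 × 0.01838 = 0.05514 mol
Q = 0.05514 × 96500 / 0.635 = 8380 C
I = Q / t = 8380 / 3732 s = 2.25 A

2.25 A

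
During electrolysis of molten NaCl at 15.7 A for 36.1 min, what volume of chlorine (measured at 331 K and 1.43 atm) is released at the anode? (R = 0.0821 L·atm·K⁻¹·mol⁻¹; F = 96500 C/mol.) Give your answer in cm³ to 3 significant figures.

3350 cm³

Charge passed = 15.7 × 2166 = 34010 C
Moles of electrons = 34010 / 96500 = 0.3524 mol
2Cl⁻ → Cl₂ + 2e⁻, so n(Cl₂) = 0.3524 / 2 = 0.1762 mol
V = nRT/P = 0.1762 × 0.0821 × 331 / 1.43 = 3.348 L
= 3350 cm³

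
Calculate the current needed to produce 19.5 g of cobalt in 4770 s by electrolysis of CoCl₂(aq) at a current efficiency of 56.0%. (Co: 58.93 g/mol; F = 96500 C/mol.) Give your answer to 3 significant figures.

n(Co) = 19.5 / 58.93 = 0.3309 mol
Co²⁺ + 2e⁻ → Co, so n(e⁻) = 2 × 0.3309 = 0.6618 mol
Q = 0.6618 × 96500 / 0.560 = 1.140×10^5 C
I = Q / t = 1.140×10^5 / 4770 s = 23.9 A

23.9 A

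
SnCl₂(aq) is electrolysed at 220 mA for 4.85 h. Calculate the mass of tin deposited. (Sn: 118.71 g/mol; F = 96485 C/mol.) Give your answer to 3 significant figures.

Charge passed = 0.220 × 17460 = 3841 C
n(e⁻) = Q/F = 3841/96485 = 0.03981 mol
Sn²⁺ + 2e⁻ → Sn, so n(Sn) = 0.03981 / 2 = 0.01991 mol
m = 0.01991 × 118.71 = 2.36 g

2.36 g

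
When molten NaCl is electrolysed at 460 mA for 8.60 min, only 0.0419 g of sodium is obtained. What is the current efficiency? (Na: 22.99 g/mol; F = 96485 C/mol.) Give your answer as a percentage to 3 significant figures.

74.1%

Q = 0.460 × 516 = 237.4 C
n(e⁻) = 237.4 / 96485 = 0.002460 mol
Na⁺ + e⁻ → Na, so theoretical n(Na) = 0.002460 mol → 0.05656 g
Efficiency = 0.0419 / 0.05656 = 0.7408 = 74.1%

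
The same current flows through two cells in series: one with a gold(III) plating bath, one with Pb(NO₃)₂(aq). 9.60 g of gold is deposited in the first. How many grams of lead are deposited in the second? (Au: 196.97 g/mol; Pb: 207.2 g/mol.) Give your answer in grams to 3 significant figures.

15.1 g

n(Au) = 9.60 / 196.97 = 0.04874 mol
Au³⁺ + 3e⁻ → Au, so n(e⁻) = 3 × 0.04874 = 0.1462 mol
Since the cells are in series, n(e⁻) in the Pb cell is also 0.1462 mol.
Pb²⁺ + 2e⁻ → Pb, so n(Pb) = 0.1462 / 2 = 0.07310 mol
m(Pb) = 0.07310 × 207.2 = 15.1 g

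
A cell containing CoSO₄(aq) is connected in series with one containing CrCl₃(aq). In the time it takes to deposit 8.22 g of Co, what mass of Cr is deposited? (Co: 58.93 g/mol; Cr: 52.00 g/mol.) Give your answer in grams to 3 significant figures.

4.84 g

n(Co) = 8.22 / 58.93 = 0.1395 mol
Co²⁺ + 2e⁻ → Co, so n(e⁻) = 2 × 0.1395 = 0.2790 mol
In series, the same 0.2790 mol of electrons flows through the second cell.
Cr³⁺ + 3e⁻ → Cr, so n(Cr) = 0.2790 / 3 = 0.09300 mol
m(Cr) = 0.09300 × 52.00 = 4.84 g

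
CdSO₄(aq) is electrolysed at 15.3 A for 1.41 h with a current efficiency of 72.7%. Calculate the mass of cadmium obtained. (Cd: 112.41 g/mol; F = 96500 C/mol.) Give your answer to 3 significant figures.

Q = 15.3 × 5076 = 77660 C
n(e⁻) = 77660 / 96500 = 0.8048 mol
Cd²⁺ + 2e⁻ → Cd, so theoretical m(Cd) = 0.4024 × 112.41 = 45.23 g
Actual mass = 72.7% × 45.23 = 32.9 g

32.9 g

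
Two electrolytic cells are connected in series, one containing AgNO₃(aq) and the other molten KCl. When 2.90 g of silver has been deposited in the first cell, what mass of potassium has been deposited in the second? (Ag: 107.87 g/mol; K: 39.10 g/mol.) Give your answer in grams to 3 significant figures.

n(Ag) = 2.90 / 107.87 = 0.02688 mol
Ag⁺ + e⁻ → Ag, so n(e⁻) = 0.02688 mol
In series, the same 0.02688 mol of electrons flows through the second cell.
K⁺ + e⁻ → K, so n(K) = 0.02688 mol
m(K) = 0.02688 × 39.10 = 1.05 g

1.05 g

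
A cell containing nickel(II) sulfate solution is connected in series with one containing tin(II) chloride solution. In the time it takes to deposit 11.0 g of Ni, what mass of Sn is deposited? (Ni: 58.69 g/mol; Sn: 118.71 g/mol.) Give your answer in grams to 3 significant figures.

22.2 g

n(Ni) = 11.0 / 58.69 = 0.1874 mol
Ni²⁺ + 2e⁻ → Ni, so n(e⁻) = 2 × 0.1874 = 0.3748 mol
Same current for the same time ⇒ same n(e⁻) = 0.3748 mol in both cells.
Sn²⁺ + 2e⁻ → Sn, so n(Sn) = 0.3748 / 2 = 0.1874 mol
m(Sn) = 0.1874 × 118.71 = 22.2 g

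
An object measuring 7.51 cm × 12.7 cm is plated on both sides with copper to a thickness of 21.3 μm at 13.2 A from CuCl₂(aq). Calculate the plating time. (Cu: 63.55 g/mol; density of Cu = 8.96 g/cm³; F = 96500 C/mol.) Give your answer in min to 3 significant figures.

14.0 min

Plated area = 2 × 7.51 × 12.7 = 190.8 cm²
Volume = 190.8 × 21.3×10⁻⁴ cm = 0.4064 cm³
m(Cu) = 0.4064 × 8.96 = 3.641 g
n(Cu) = 3.641 / 63.55 = 0.05729 mol; n(e⁻) = 2 × 0.05729 = 0.1146 mol
Q = 0.1146 × 96500 = 11060 C
t = 11060 / 13.2 = 837.9 s = 14.0 min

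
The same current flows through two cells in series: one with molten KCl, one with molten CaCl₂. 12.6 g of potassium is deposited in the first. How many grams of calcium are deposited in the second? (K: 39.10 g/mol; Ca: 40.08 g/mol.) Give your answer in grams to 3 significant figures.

n(K) = 12.6 / 39.10 = 0.3223 mol
K⁺ + e⁻ → K, so n(e⁻) = 0.3223 mol
Since the cells are in series, n(e⁻) in the Ca cell is also 0.3223 mol.
Ca²⁺ + 2e⁻ → Ca, so n(Ca) = 0.3223 / 2 = 0.1612 mol
m(Ca) = 0.1612 × 40.08 = 6.46 g

6.46 g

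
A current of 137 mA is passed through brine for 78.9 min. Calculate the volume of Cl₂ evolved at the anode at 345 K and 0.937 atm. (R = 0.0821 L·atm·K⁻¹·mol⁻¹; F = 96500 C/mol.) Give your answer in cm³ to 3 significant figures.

Q = 0.137 A × 4734 s = 648.6 C
n(e⁻) = 648.6 / 96500 = 0.006721 mol
2Cl⁻ → Cl₂ + 2e⁻, so n(Cl₂) = 0.006721 / 2 = 0.003361 mol
V = nRT/P = 0.003361 × 0.0821 × 345 / 0.937 = 0.1016 L
= 102 cm³

102 cm³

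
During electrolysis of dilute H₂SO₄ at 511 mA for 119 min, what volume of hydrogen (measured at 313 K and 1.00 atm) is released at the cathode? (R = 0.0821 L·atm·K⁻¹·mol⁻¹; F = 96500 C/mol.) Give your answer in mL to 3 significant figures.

Q = It = 0.511 × 7140 = 3649 C
Moles of electrons = 3649 / 96500 = 0.03781 mol
2H⁺ + 2e⁻ → H₂, so n(H₂) = 0.03781 / 2 = 0.01891 mol
V = nRT/P = 0.01891 × 0.0821 × 313 / 1.00 = 0.4859 L
= 486 mL

486 mL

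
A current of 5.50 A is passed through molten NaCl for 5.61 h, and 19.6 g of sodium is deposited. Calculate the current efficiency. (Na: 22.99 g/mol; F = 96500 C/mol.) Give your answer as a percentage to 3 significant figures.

Q = 5.50 × 20196 = 1.111×10^5 C
n(e⁻) = 1.111×10^5 / 96500 = 1.151 mol
Na⁺ + e⁻ → Na, so theoretical n(Na) = 1.151 mol → 26.46 g
Efficiency = 19.6 / 26.46 = 0.7407 = 74.1%

74.1%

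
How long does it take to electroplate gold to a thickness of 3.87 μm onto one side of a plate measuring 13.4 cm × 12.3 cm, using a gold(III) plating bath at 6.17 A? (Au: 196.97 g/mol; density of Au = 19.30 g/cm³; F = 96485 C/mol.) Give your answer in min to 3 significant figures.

4.89 min

Plated area = 13.4 × 12.3 = 164.8 cm²
Volume = 164.8 × 3.87×10⁻⁴ cm = 0.06378 cm³
m(Au) = 0.06378 × 19.30 = 1.231 g
n(Au) = 1.231 / 196.97 = 0.006250 mol; n(e⁻) = 3 × 0.006250 = 0.01875 mol
Q = 0.01875 × 96485 = 1809 C
t = 1809 / 6.17 = 293.2 s = 4.89 min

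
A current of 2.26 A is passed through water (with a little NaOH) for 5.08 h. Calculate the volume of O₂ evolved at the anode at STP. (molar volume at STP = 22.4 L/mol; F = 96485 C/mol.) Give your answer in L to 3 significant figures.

2.40 L

Q = 2.26 A × 18288 s = 41330 C
Moles of electrons = 41330 / 96485 = 0.4284 mol
2H₂O → O₂ + 4H⁺ + 4e⁻, so n(O₂) = 0.4284 / 4 = 0.1071 mol
V = 0.1071 × 22.4 = 2.399 L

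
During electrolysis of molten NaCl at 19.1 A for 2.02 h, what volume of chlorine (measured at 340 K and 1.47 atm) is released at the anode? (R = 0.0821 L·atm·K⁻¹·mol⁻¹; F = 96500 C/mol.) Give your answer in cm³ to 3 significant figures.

Charge passed = 19.1 × 7272 = 1.389×10^5 C
Moles of electrons = 1.389×10^5 / 96500 = 1.439 mol
2Cl⁻ → Cl₂ + 2e⁻, so n(Cl₂) = 1.439 / 2 = 0.7195 mol
V = nRT/P = 0.7195 × 0.0821 × 340 / 1.47 = 13.66 L
= 13700 cm³

13700 cm³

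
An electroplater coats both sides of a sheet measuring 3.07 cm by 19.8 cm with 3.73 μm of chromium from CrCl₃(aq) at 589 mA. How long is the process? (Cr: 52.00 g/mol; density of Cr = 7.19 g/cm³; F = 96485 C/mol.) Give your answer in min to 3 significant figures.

Plated area = 2 × 3.07 × 19.8 = 121.6 cm²
Volume = 121.6 × 3.73×10⁻⁴ cm = 0.04536 cm³
m(Cr) = 0.04536 × 7.19 = 0.3261 g
n(Cr) = 0.3261 / 52.00 = 0.006271 mol; n(e⁻) = 3 × 0.006271 = 0.01881 mol
Q = 0.01881 × 96485 = 1815 C
t = 1815 / 0.589 = 3081 s = 51.4 min

51.4 min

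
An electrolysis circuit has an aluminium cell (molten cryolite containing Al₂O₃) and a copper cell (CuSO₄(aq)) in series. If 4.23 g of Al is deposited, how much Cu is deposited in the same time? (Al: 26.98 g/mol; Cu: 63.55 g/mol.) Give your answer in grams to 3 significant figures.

n(Al) = 4.23 / 26.98 = 0.1568 mol
Al³⁺ + 3e⁻ → Al, so n(e⁻) = 3 × 0.1568 = 0.4704 mol
The cells are in series, so the same charge (and hence the same n(e⁻) = 0.4704 mol) passes through both.
Cu²⁺ + 2e⁻ → Cu, so n(Cu) = 0.4704 / 2 = 0.2352 mol
m(Cu) = 0.2352 × 63.55 = 14.9 g

14.9 g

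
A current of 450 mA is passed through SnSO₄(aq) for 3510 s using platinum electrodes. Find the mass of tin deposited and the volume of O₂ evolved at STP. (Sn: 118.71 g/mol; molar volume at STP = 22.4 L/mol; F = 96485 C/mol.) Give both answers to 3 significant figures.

Q = 0.450 × 3510 = 1580 C; n(e⁻) = 1580 / 96485 = 0.01638 mol
Cathode: Sn²⁺ + 2e⁻ → Sn → n(Sn) = 0.01638/2 = 0.008190 mol → 0.972 g
Anode: 2H₂O → O₂ + 4H⁺ + 4e⁻ → n(O₂) = 0.01638/4 = 0.004095 mol → 0.0917 L

0.972 g Sn; 0.0917 L O₂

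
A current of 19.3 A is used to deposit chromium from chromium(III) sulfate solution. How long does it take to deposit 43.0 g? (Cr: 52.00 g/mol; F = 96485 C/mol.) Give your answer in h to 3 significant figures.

3.44 h

n(Cr) = 43.0 / 52.00 = 0.8269 mol
Cr³⁺ + 3e⁻ → Cr, so n(e⁻) = 3 × 0.8269 = 2.481 mol
Q = 2.481 × 96485 = 2.394×10^5 C
t = Q / I = 2.394×10^5 / 19.3 = 12400 s = 3.44 h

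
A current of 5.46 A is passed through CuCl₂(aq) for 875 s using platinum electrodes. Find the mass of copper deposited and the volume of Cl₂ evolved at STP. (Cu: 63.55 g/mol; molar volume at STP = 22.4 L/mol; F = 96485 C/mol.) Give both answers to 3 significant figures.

1.57 g Cu; 0.555 L Cl₂

Q = 5.46 × 875 = 4778 C; n(e⁻) = 4778 / 96485 = 0.04952 mol
Cathode: Cu²⁺ + 2e⁻ → Cu → n(Cu) = 0.04952/2 = 0.02476 mol → 1.57 g
Anode: 2Cl⁻ → Cl₂ + 2e⁻ → n(Cl₂) = 0.04952/2 = 0.02476 mol → 0.555 L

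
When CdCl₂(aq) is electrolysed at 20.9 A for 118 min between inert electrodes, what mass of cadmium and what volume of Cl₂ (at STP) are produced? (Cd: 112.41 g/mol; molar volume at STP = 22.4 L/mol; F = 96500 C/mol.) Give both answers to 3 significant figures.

86.2 g Cd; 17.2 L Cl₂

Q = 20.9 × 7080 = 1.480×10^5 C; n(e⁻) = 1.480×10^5 / 96500 = 1.534 mol
Cathode: Cd²⁺ + 2e⁻ → Cd → n(Cd) = 1.534/2 = 0.7670 mol → 86.2 g
Anode: 2Cl⁻ → Cl₂ + 2e⁻ → n(Cl₂) = 1.534/2 = 0.7670 mol → 17.2 L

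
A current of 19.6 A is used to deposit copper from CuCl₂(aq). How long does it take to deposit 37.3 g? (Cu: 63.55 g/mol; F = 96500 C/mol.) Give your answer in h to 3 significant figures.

n(Cu) = 37.3 / 63.55 = 0.5869 mol
Cu²⁺ + 2e⁻ → Cu, so n(e⁻) = 2 × 0.5869 = 1.174 mol
Q = 1.174 × 96500 = 1.133×10^5 C
t = Q / I = 1.133×10^5 / 19.6 = 5781 s = 1.61 h

1.61 h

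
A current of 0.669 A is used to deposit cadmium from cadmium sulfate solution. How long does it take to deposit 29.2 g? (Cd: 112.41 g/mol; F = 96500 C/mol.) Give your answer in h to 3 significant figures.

20.8 h

n(Cd) = 29.2 / 112.41 = 0.2598 mol
Cd²⁺ + 2e⁻ → Cd, so n(e⁻) = 2 × 0.2598 = 0.5196 mol
Q = 0.5196 × 96500 = 50140 C
t = Q / I = 50140 / 0.669 = 74950 s = 20.8 h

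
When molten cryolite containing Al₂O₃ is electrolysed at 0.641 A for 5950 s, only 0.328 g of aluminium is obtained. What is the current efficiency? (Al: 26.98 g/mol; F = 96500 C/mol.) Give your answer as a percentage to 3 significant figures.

92.3%

Q = 0.641 × 5950 = 3814 C
n(e⁻) = 3814 / 96500 = 0.03952 mol
Al³⁺ + 3e⁻ → Al, so theoretical n(Al) = 0.01317 mol → 0.3553 g
Efficiency = 0.328 / 0.3553 = 0.9232 = 92.3%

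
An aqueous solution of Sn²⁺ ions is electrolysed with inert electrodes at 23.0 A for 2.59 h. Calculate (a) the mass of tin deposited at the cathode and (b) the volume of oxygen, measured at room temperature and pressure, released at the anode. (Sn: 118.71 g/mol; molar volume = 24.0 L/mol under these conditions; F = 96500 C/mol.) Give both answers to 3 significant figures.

Q = 23.0 × 9324 = 2.145×10^5 C; n(e⁻) = 2.145×10^5 / 96500 = 2.223 mol
Cathode: Sn²⁺ + 2e⁻ → Sn → n(Sn) = 2.223/2 = 1.112 mol → 132 g
Anode: 2H₂O → O₂ + 4H⁺ + 4e⁻ → n(O₂) = 2.223/4 = 0.5558 mol → 13.3 L

132 g Sn; 13.3 L O₂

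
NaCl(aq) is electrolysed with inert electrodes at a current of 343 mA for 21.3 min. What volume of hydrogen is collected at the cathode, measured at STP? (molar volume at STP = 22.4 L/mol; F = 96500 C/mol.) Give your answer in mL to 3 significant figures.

Q = It = 0.343 × 1278 = 438.4 C
n(e⁻) = Q/F = 438.4/96500 = 0.004543 mol
2H⁺ + 2e⁻ → H₂, so n(H₂) = 0.004543 / 2 = 0.002272 mol
V = 0.002272 × 22.4 = 0.05089 L
= 50.9 mL

50.9 mL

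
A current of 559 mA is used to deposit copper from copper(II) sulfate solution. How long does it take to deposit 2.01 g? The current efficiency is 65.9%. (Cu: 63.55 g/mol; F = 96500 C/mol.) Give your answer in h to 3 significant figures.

4.60 h

n(Cu) = 2.01 / 63.55 = 0.03163 mol
Cu²⁺ + 2e⁻ → Cu, so n(e⁻) = 2 × 0.03163 = 0.06326 mol
Q = 0.06326 × 96500 / 0.659 = 9263 C
t = Q / I = 9263 / 0.559 = 16570 s = 4.60 h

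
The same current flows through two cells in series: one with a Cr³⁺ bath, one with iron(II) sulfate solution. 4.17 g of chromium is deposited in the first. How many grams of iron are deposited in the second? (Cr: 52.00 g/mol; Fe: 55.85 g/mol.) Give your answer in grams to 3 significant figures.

6.72 g

n(Cr) = 4.17 / 52.00 = 0.08019 mol
Cr³⁺ + 3e⁻ → Cr, so n(e⁻) = 3 × 0.08019 = 0.2406 mol
In series, the same 0.2406 mol of electrons flows through the second cell.
Fe²⁺ + 2e⁻ → Fe, so n(Fe) = 0.2406 / 2 = 0.1203 mol
m(Fe) = 0.1203 × 55.85 = 6.72 g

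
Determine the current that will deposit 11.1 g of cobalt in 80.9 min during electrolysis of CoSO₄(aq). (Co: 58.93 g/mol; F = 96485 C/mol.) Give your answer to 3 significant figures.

7.49 A

n(Co) = 11.1 / 58.93 = 0.1884 mol
Co²⁺ + 2e⁻ → Co, so n(e⁻) = 2 × 0.1884 = 0.3768 mol
Q = 0.3768 × 96485 = 36360 C
I = Q / t = 36360 / 4854 s = 7.49 A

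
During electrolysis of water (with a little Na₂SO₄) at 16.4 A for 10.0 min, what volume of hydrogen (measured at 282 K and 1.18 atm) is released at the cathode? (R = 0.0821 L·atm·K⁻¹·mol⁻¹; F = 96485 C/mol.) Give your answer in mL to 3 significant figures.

1000 mL

Q = It = 16.4 × 600 = 9840 C
n(e⁻) = Q/F = 9840/96485 = 0.1020 mol
2H⁺ + 2e⁻ → H₂, so n(H₂) = 0.1020 / 2 = 0.05100 mol
V = nRT/P = 0.05100 × 0.0821 × 282 / 1.18 = 1.001 L
= 1000 mL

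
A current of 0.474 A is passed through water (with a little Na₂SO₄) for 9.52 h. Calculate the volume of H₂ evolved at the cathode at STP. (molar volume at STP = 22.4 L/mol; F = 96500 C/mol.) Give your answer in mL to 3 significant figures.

Q = 0.474 A × 34272 s = 16240 C
Moles of electrons = 16240 / 96500 = 0.1683 mol
2H⁺ + 2e⁻ → H₂, so n(H₂) = 0.1683 / 2 = 0.08415 mol
V = 0.08415 × 22.4 = 1.885 L
= 1890 mL

1890 mL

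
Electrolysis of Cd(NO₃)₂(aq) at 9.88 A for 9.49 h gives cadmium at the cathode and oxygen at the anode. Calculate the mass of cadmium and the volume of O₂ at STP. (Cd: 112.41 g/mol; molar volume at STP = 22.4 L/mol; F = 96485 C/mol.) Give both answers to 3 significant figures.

Q = 9.88 × 34164 = 3.375×10^5 C; n(e⁻) = 3.375×10^5 / 96485 = 3.498 mol
Cathode: Cd²⁺ + 2e⁻ → Cd → n(Cd) = 3.498/2 = 1.749 mol → 197 g
Anode: 2H₂O → O₂ + 4H⁺ + 4e⁻ → n(O₂) = 3.498/4 = 0.8745 mol → 19.6 L

197 g Cd; 19.6 L O₂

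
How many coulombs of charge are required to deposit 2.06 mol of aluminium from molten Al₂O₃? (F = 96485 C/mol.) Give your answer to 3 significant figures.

5.96×10^5 C

Al³⁺ + 3e⁻ → Al, so n(e⁻) = 3 × 2.06 = 6.180 mol
Q = 6.180 × 96485 = 5.963×10^5 C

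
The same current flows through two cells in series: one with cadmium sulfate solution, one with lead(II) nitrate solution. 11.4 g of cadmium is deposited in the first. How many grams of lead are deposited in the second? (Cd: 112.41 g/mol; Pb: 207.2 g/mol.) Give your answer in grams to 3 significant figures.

21.0 g

n(Cd) = 11.4 / 112.41 = 0.1014 mol
Cd²⁺ + 2e⁻ → Cd, so n(e⁻) = 2 × 0.1014 = 0.2028 mol
In series, the same 0.2028 mol of electrons flows through the second cell.
Pb²⁺ + 2e⁻ → Pb, so n(Pb) = 0.2028 / 2 = 0.1014 mol
m(Pb) = 0.1014 × 207.2 = 21.0 g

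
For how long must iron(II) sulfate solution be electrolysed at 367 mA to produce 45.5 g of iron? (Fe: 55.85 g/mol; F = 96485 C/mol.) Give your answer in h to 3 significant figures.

119 h

n(Fe) = 45.5 / 55.85 = 0.8147 mol
Fe²⁺ + 2e⁻ → Fe, so n(e⁻) = 2 × 0.8147 = 1.629 mol
Q = 1.629 × 96485 = 1.572×10^5 C
t = Q / I = 1.572×10^5 / 0.367 = 4.283×10^5 s = 119 h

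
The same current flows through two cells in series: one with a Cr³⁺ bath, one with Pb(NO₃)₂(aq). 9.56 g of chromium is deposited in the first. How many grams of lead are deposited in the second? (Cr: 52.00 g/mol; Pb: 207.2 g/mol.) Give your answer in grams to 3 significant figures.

n(Cr) = 9.56 / 52.00 = 0.1838 mol
Cr³⁺ + 3e⁻ → Cr, so n(e⁻) = 3 × 0.1838 = 0.5514 mol
In series, the same 0.5514 mol of electrons flows through the second cell.
Pb²⁺ + 2e⁻ → Pb, so n(Pb) = 0.5514 / 2 = 0.2757 mol
m(Pb) = 0.2757 × 207.2 = 57.1 g

57.1 g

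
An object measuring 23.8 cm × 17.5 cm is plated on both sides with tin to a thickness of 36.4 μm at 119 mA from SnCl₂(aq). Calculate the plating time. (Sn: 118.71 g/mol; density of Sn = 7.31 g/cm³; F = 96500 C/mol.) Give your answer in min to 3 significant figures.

5050 min

Plated area = 2 × 23.8 × 17.5 = 833.0 cm²
Volume = 833.0 × 36.4×10⁻⁴ cm = 3.032 cm³
m(Sn) = 3.032 × 7.31 = 22.16 g
n(Sn) = 22.16 / 118.71 = 0.1867 mol; n(e⁻) = 2 × 0.1867 = 0.3734 mol
Q = 0.3734 × 96500 = 36030 C
t = 36030 / 0.119 = 3.028×10^5 s = 5050 min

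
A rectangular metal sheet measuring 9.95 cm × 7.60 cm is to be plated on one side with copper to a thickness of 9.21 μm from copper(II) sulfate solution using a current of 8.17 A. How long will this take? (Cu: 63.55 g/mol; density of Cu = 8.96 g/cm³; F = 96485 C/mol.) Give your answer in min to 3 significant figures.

3.87 min

Plated area = 9.95 × 7.60 = 75.62 cm²
Volume = 75.62 × 9.21×10⁻⁴ cm = 0.06965 cm³
m(Cu) = 0.06965 × 8.96 = 0.6241 g
n(Cu) = 0.6241 / 63.55 = 0.009821 mol; n(e⁻) = 2 × 0.009821 = 0.01964 mol
Q = 0.01964 × 96485 = 1895 C
t = 1895 / 8.17 = 231.9 s = 3.87 min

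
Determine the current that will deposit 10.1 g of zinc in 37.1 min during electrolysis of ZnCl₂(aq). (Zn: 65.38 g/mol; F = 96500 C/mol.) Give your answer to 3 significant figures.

13.4 A

n(Zn) = 10.1 / 65.38 = 0.1545 mol
Zn²⁺ + 2e⁻ → Zn, so n(e⁻) = 2 × 0.1545 = 0.3090 mol
Q = 0.3090 × 96500 = 29820 C
I = Q / t = 29820 / 2226 s = 13.4 A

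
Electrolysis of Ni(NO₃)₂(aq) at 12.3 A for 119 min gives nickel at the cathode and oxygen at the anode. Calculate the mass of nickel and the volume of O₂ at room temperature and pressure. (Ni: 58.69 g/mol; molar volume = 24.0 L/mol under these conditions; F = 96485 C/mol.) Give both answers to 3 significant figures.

26.7 g Ni; 5.46 L O₂

Q = 12.3 × 7140 = 87820 C; n(e⁻) = 87820 / 96485 = 0.9102 mol
Cathode: Ni²⁺ + 2e⁻ → Ni → n(Ni) = 0.9102/2 = 0.4551 mol → 26.7 g
Anode: 2H₂O → O₂ + 4H⁺ + 4e⁻ → n(O₂) = 0.9102/4 = 0.2276 mol → 5.46 L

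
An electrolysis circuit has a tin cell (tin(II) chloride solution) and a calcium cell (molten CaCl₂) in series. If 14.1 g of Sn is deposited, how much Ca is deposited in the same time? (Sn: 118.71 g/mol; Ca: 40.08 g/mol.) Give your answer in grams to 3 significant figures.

n(Sn) = 14.1 / 118.71 = 0.1188 mol
Sn²⁺ + 2e⁻ → Sn, so n(e⁻) = 2 × 0.1188 = 0.2376 mol
In series, the same 0.2376 mol of electrons flows through the second cell.
Ca²⁺ + 2e⁻ → Ca, so n(Ca) = 0.2376 / 2 = 0.1188 mol
m(Ca) = 0.1188 × 40.08 = 4.76 g

4.76 g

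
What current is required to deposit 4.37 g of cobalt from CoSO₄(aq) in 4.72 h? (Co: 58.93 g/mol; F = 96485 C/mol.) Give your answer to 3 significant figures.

0.842 A

n(Co) = 4.37 / 58.93 = 0.07416 mol
Co²⁺ + 2e⁻ → Co, so n(e⁻) = 2 × 0.07416 = 0.1483 mol
Q = 0.1483 × 96485 = 14310 C
I = Q / t = 14310 / 16992 s = 0.842 A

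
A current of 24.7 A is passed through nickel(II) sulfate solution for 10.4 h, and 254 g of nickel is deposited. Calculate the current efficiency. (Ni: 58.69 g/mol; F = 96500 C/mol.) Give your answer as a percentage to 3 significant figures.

90.3%

Q = 24.7 × 37440 = 9.248×10^5 C
n(e⁻) = 9.248×10^5 / 96500 = 9.583 mol
Ni²⁺ + 2e⁻ → Ni, so theoretical n(Ni) = 4.792 mol → 281.2 g
Efficiency = 254 / 281.2 = 0.9033 = 90.3%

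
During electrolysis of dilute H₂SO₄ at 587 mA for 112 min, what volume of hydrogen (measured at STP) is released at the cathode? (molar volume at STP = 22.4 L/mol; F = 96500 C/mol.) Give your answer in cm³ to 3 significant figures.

Q = It = 0.587 × 6720 = 3945 C
n(e⁻) = 3945 / 96500 = 0.04088 mol
2H⁺ + 2e⁻ → H₂, so n(H₂) = 0.04088 / 2 = 0.02044 mol
V = 0.02044 × 22.4 = 0.4579 L
= 458 cm³

458 cm³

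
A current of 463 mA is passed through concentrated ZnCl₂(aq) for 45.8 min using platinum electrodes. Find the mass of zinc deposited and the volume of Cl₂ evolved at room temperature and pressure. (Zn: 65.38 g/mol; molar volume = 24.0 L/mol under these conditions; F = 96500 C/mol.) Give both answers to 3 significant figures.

Q = 0.463 × 2748 = 1272 C; n(e⁻) = 1272 / 96500 = 0.01318 mol
Cathode: Zn²⁺ + 2e⁻ → Zn → n(Zn) = 0.01318/2 = 0.006590 mol → 0.431 g
Anode: 2Cl⁻ → Cl₂ + 2e⁻ → n(Cl₂) = 0.01318/2 = 0.006590 mol → 0.158 L

0.431 g Zn; 0.158 L Cl₂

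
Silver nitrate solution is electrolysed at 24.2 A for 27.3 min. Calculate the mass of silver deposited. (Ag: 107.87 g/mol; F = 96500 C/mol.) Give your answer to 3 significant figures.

Charge passed = 24.2 × 1638 = 39640 C
n(e⁻) = Q/F = 39640/96500 = 0.4108 mol
Ag⁺ + e⁻ → Ag, so n(Ag) = 0.4108 mol
m = 0.4108 × 107.87 = 44.3 g

44.3 g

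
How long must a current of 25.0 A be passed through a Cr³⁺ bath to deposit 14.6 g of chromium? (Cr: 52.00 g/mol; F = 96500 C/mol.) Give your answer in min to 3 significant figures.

n(Cr) = 14.6 / 52.00 = 0.2808 mol
Cr³⁺ + 3e⁻ → Cr, so n(e⁻) = 3 × 0.2808 = 0.8424 mol
Q = 0.8424 × 96500 = 81290 C
t = Q / I = 81290 / 25.0 = 3252 s = 54.2 min

54.2 min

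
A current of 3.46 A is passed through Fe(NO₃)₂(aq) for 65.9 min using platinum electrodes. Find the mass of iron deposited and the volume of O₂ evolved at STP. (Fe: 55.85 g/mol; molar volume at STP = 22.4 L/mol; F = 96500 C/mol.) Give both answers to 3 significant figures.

3.96 g Fe; 0.794 L O₂

Q = 3.46 × 3954 = 13680 C; n(e⁻) = 13680 / 96500 = 0.1418 mol
Cathode: Fe²⁺ + 2e⁻ → Fe → n(Fe) = 0.1418/2 = 0.07090 mol → 3.96 g
Anode: 2H₂O → O₂ + 4H⁺ + 4e⁻ → n(O₂) = 0.1418/4 = 0.03545 mol → 0.794 L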